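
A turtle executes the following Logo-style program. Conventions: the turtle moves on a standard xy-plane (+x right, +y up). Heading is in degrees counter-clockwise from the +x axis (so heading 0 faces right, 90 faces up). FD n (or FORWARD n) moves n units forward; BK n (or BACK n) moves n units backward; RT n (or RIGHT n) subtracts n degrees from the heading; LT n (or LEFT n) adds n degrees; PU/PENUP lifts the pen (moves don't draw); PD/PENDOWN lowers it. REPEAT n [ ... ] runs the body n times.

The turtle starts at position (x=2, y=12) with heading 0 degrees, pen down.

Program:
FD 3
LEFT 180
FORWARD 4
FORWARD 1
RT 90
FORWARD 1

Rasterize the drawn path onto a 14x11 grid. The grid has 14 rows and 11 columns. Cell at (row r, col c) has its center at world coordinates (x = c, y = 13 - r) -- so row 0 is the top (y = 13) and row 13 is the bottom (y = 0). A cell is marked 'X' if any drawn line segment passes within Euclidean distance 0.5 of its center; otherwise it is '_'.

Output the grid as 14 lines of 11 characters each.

Segment 0: (2,12) -> (5,12)
Segment 1: (5,12) -> (1,12)
Segment 2: (1,12) -> (0,12)
Segment 3: (0,12) -> (0,13)

Answer: X__________
XXXXXX_____
___________
___________
___________
___________
___________
___________
___________
___________
___________
___________
___________
___________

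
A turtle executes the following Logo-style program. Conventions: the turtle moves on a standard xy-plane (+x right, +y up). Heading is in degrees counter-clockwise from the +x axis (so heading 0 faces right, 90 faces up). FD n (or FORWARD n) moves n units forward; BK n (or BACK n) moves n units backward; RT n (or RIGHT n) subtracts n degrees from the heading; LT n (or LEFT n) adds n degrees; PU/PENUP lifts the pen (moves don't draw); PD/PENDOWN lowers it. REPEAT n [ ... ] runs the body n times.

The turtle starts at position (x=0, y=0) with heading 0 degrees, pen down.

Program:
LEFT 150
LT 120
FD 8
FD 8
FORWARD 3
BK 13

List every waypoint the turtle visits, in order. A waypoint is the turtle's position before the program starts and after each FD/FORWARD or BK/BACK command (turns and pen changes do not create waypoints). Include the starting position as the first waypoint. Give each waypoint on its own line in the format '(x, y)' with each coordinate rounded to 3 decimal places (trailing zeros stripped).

Answer: (0, 0)
(0, -8)
(0, -16)
(0, -19)
(0, -6)

Derivation:
Executing turtle program step by step:
Start: pos=(0,0), heading=0, pen down
LT 150: heading 0 -> 150
LT 120: heading 150 -> 270
FD 8: (0,0) -> (0,-8) [heading=270, draw]
FD 8: (0,-8) -> (0,-16) [heading=270, draw]
FD 3: (0,-16) -> (0,-19) [heading=270, draw]
BK 13: (0,-19) -> (0,-6) [heading=270, draw]
Final: pos=(0,-6), heading=270, 4 segment(s) drawn
Waypoints (5 total):
(0, 0)
(0, -8)
(0, -16)
(0, -19)
(0, -6)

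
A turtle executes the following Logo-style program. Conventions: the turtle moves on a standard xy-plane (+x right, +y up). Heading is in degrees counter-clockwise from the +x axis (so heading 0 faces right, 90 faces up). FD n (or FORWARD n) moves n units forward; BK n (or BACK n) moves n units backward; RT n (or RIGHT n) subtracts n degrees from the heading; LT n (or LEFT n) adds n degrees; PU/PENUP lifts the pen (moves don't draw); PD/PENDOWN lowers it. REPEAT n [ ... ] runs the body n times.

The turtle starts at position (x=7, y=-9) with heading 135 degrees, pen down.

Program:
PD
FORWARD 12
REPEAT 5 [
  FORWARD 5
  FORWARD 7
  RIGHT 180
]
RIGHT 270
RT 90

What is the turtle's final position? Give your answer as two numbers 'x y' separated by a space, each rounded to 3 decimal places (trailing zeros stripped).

Executing turtle program step by step:
Start: pos=(7,-9), heading=135, pen down
PD: pen down
FD 12: (7,-9) -> (-1.485,-0.515) [heading=135, draw]
REPEAT 5 [
  -- iteration 1/5 --
  FD 5: (-1.485,-0.515) -> (-5.021,3.021) [heading=135, draw]
  FD 7: (-5.021,3.021) -> (-9.971,7.971) [heading=135, draw]
  RT 180: heading 135 -> 315
  -- iteration 2/5 --
  FD 5: (-9.971,7.971) -> (-6.435,4.435) [heading=315, draw]
  FD 7: (-6.435,4.435) -> (-1.485,-0.515) [heading=315, draw]
  RT 180: heading 315 -> 135
  -- iteration 3/5 --
  FD 5: (-1.485,-0.515) -> (-5.021,3.021) [heading=135, draw]
  FD 7: (-5.021,3.021) -> (-9.971,7.971) [heading=135, draw]
  RT 180: heading 135 -> 315
  -- iteration 4/5 --
  FD 5: (-9.971,7.971) -> (-6.435,4.435) [heading=315, draw]
  FD 7: (-6.435,4.435) -> (-1.485,-0.515) [heading=315, draw]
  RT 180: heading 315 -> 135
  -- iteration 5/5 --
  FD 5: (-1.485,-0.515) -> (-5.021,3.021) [heading=135, draw]
  FD 7: (-5.021,3.021) -> (-9.971,7.971) [heading=135, draw]
  RT 180: heading 135 -> 315
]
RT 270: heading 315 -> 45
RT 90: heading 45 -> 315
Final: pos=(-9.971,7.971), heading=315, 11 segment(s) drawn

Answer: -9.971 7.971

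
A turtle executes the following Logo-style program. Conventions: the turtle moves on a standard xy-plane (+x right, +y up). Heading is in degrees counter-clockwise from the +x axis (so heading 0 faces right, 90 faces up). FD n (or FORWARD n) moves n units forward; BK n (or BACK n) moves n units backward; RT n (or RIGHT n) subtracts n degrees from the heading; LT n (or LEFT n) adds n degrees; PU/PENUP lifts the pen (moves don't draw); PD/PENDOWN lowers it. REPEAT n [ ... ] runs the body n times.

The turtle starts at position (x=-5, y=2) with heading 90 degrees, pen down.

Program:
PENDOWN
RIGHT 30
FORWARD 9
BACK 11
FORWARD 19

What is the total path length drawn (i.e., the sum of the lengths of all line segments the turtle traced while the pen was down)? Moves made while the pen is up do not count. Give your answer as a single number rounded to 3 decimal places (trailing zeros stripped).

Executing turtle program step by step:
Start: pos=(-5,2), heading=90, pen down
PD: pen down
RT 30: heading 90 -> 60
FD 9: (-5,2) -> (-0.5,9.794) [heading=60, draw]
BK 11: (-0.5,9.794) -> (-6,0.268) [heading=60, draw]
FD 19: (-6,0.268) -> (3.5,16.722) [heading=60, draw]
Final: pos=(3.5,16.722), heading=60, 3 segment(s) drawn

Segment lengths:
  seg 1: (-5,2) -> (-0.5,9.794), length = 9
  seg 2: (-0.5,9.794) -> (-6,0.268), length = 11
  seg 3: (-6,0.268) -> (3.5,16.722), length = 19
Total = 39

Answer: 39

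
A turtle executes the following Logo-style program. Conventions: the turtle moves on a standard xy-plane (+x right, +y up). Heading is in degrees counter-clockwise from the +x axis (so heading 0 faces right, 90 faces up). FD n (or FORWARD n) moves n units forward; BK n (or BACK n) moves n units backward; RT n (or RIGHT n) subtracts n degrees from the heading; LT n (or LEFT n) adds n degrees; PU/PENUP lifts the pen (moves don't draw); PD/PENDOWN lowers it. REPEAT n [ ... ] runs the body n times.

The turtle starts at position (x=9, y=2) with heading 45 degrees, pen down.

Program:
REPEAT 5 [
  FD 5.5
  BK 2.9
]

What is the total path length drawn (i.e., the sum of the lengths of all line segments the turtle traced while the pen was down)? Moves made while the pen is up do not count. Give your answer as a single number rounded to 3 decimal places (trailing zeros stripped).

Answer: 42

Derivation:
Executing turtle program step by step:
Start: pos=(9,2), heading=45, pen down
REPEAT 5 [
  -- iteration 1/5 --
  FD 5.5: (9,2) -> (12.889,5.889) [heading=45, draw]
  BK 2.9: (12.889,5.889) -> (10.838,3.838) [heading=45, draw]
  -- iteration 2/5 --
  FD 5.5: (10.838,3.838) -> (14.728,7.728) [heading=45, draw]
  BK 2.9: (14.728,7.728) -> (12.677,5.677) [heading=45, draw]
  -- iteration 3/5 --
  FD 5.5: (12.677,5.677) -> (16.566,9.566) [heading=45, draw]
  BK 2.9: (16.566,9.566) -> (14.515,7.515) [heading=45, draw]
  -- iteration 4/5 --
  FD 5.5: (14.515,7.515) -> (18.405,11.405) [heading=45, draw]
  BK 2.9: (18.405,11.405) -> (16.354,9.354) [heading=45, draw]
  -- iteration 5/5 --
  FD 5.5: (16.354,9.354) -> (20.243,13.243) [heading=45, draw]
  BK 2.9: (20.243,13.243) -> (18.192,11.192) [heading=45, draw]
]
Final: pos=(18.192,11.192), heading=45, 10 segment(s) drawn

Segment lengths:
  seg 1: (9,2) -> (12.889,5.889), length = 5.5
  seg 2: (12.889,5.889) -> (10.838,3.838), length = 2.9
  seg 3: (10.838,3.838) -> (14.728,7.728), length = 5.5
  seg 4: (14.728,7.728) -> (12.677,5.677), length = 2.9
  seg 5: (12.677,5.677) -> (16.566,9.566), length = 5.5
  seg 6: (16.566,9.566) -> (14.515,7.515), length = 2.9
  seg 7: (14.515,7.515) -> (18.405,11.405), length = 5.5
  seg 8: (18.405,11.405) -> (16.354,9.354), length = 2.9
  seg 9: (16.354,9.354) -> (20.243,13.243), length = 5.5
  seg 10: (20.243,13.243) -> (18.192,11.192), length = 2.9
Total = 42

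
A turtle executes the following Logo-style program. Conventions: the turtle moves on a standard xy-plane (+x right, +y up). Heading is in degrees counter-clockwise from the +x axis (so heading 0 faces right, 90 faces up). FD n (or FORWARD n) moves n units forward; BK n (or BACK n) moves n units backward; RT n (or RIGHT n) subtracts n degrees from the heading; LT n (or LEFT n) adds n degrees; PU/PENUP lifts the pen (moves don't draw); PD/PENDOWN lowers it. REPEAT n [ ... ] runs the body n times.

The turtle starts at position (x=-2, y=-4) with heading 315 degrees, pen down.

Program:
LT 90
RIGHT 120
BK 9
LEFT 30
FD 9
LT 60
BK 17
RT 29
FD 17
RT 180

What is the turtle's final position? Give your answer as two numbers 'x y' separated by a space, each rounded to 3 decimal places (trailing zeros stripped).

Executing turtle program step by step:
Start: pos=(-2,-4), heading=315, pen down
LT 90: heading 315 -> 45
RT 120: heading 45 -> 285
BK 9: (-2,-4) -> (-4.329,4.693) [heading=285, draw]
LT 30: heading 285 -> 315
FD 9: (-4.329,4.693) -> (2.035,-1.671) [heading=315, draw]
LT 60: heading 315 -> 15
BK 17: (2.035,-1.671) -> (-14.386,-6.071) [heading=15, draw]
RT 29: heading 15 -> 346
FD 17: (-14.386,-6.071) -> (2.109,-10.183) [heading=346, draw]
RT 180: heading 346 -> 166
Final: pos=(2.109,-10.183), heading=166, 4 segment(s) drawn

Answer: 2.109 -10.183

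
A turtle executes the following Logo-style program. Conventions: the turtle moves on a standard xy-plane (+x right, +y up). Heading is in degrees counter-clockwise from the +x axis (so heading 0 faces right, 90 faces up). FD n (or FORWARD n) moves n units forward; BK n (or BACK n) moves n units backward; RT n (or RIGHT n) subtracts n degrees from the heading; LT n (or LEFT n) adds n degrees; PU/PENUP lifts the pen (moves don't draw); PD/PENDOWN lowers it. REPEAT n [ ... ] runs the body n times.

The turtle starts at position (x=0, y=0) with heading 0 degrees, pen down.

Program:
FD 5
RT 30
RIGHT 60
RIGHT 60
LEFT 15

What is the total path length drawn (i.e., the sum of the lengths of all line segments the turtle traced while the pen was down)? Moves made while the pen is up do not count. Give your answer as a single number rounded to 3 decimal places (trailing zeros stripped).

Answer: 5

Derivation:
Executing turtle program step by step:
Start: pos=(0,0), heading=0, pen down
FD 5: (0,0) -> (5,0) [heading=0, draw]
RT 30: heading 0 -> 330
RT 60: heading 330 -> 270
RT 60: heading 270 -> 210
LT 15: heading 210 -> 225
Final: pos=(5,0), heading=225, 1 segment(s) drawn

Segment lengths:
  seg 1: (0,0) -> (5,0), length = 5
Total = 5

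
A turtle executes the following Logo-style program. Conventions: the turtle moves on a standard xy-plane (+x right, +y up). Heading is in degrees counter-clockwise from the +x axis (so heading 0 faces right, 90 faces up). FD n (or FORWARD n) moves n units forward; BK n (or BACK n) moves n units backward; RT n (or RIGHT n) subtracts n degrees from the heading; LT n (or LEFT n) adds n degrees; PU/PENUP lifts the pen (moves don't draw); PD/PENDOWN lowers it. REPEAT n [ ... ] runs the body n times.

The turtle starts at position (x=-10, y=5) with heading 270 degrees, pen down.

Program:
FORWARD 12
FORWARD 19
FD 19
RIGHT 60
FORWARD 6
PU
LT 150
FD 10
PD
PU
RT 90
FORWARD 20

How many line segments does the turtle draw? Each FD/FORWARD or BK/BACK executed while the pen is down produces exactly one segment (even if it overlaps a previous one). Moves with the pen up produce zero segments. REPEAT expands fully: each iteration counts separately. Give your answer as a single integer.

Answer: 4

Derivation:
Executing turtle program step by step:
Start: pos=(-10,5), heading=270, pen down
FD 12: (-10,5) -> (-10,-7) [heading=270, draw]
FD 19: (-10,-7) -> (-10,-26) [heading=270, draw]
FD 19: (-10,-26) -> (-10,-45) [heading=270, draw]
RT 60: heading 270 -> 210
FD 6: (-10,-45) -> (-15.196,-48) [heading=210, draw]
PU: pen up
LT 150: heading 210 -> 0
FD 10: (-15.196,-48) -> (-5.196,-48) [heading=0, move]
PD: pen down
PU: pen up
RT 90: heading 0 -> 270
FD 20: (-5.196,-48) -> (-5.196,-68) [heading=270, move]
Final: pos=(-5.196,-68), heading=270, 4 segment(s) drawn
Segments drawn: 4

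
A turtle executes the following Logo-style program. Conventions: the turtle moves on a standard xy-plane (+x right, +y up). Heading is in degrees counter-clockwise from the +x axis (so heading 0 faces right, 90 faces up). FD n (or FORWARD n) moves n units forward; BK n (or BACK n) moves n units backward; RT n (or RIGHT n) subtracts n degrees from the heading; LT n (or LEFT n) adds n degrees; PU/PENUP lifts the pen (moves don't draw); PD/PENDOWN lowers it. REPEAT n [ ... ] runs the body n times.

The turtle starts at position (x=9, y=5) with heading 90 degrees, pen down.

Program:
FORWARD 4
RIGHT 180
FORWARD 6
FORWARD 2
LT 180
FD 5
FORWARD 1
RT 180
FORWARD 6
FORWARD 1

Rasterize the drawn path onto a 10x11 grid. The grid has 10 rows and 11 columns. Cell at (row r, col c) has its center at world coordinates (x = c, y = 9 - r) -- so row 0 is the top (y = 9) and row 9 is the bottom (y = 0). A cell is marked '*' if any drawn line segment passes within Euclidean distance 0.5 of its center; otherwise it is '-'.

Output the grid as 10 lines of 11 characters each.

Segment 0: (9,5) -> (9,9)
Segment 1: (9,9) -> (9,3)
Segment 2: (9,3) -> (9,1)
Segment 3: (9,1) -> (9,6)
Segment 4: (9,6) -> (9,7)
Segment 5: (9,7) -> (9,1)
Segment 6: (9,1) -> (9,0)

Answer: ---------*-
---------*-
---------*-
---------*-
---------*-
---------*-
---------*-
---------*-
---------*-
---------*-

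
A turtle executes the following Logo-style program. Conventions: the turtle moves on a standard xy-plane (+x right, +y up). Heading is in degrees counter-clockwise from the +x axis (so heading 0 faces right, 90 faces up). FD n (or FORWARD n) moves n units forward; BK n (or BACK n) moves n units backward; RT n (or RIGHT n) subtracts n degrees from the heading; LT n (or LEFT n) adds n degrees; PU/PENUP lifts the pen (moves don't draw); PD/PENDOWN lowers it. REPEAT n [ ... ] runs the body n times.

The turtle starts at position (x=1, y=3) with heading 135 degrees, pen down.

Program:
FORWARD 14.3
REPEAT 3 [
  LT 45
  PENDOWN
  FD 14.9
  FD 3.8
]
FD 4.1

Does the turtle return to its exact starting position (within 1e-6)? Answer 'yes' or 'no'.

Executing turtle program step by step:
Start: pos=(1,3), heading=135, pen down
FD 14.3: (1,3) -> (-9.112,13.112) [heading=135, draw]
REPEAT 3 [
  -- iteration 1/3 --
  LT 45: heading 135 -> 180
  PD: pen down
  FD 14.9: (-9.112,13.112) -> (-24.012,13.112) [heading=180, draw]
  FD 3.8: (-24.012,13.112) -> (-27.812,13.112) [heading=180, draw]
  -- iteration 2/3 --
  LT 45: heading 180 -> 225
  PD: pen down
  FD 14.9: (-27.812,13.112) -> (-38.348,2.576) [heading=225, draw]
  FD 3.8: (-38.348,2.576) -> (-41.035,-0.111) [heading=225, draw]
  -- iteration 3/3 --
  LT 45: heading 225 -> 270
  PD: pen down
  FD 14.9: (-41.035,-0.111) -> (-41.035,-15.011) [heading=270, draw]
  FD 3.8: (-41.035,-15.011) -> (-41.035,-18.811) [heading=270, draw]
]
FD 4.1: (-41.035,-18.811) -> (-41.035,-22.911) [heading=270, draw]
Final: pos=(-41.035,-22.911), heading=270, 8 segment(s) drawn

Start position: (1, 3)
Final position: (-41.035, -22.911)
Distance = 49.379; >= 1e-6 -> NOT closed

Answer: no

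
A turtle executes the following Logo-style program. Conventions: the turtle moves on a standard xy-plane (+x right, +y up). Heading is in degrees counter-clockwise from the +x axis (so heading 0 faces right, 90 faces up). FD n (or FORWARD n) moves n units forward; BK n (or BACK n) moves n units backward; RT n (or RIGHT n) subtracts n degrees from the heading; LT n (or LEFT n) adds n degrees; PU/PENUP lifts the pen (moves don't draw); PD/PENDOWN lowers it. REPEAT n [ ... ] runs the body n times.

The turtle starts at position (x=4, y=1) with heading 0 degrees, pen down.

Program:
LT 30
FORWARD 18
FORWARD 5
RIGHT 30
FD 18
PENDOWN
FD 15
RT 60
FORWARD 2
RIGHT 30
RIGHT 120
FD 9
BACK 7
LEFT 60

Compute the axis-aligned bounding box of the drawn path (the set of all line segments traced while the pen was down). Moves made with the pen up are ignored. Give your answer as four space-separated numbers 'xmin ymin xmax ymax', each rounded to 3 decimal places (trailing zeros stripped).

Answer: 4 1 57.919 15.268

Derivation:
Executing turtle program step by step:
Start: pos=(4,1), heading=0, pen down
LT 30: heading 0 -> 30
FD 18: (4,1) -> (19.588,10) [heading=30, draw]
FD 5: (19.588,10) -> (23.919,12.5) [heading=30, draw]
RT 30: heading 30 -> 0
FD 18: (23.919,12.5) -> (41.919,12.5) [heading=0, draw]
PD: pen down
FD 15: (41.919,12.5) -> (56.919,12.5) [heading=0, draw]
RT 60: heading 0 -> 300
FD 2: (56.919,12.5) -> (57.919,10.768) [heading=300, draw]
RT 30: heading 300 -> 270
RT 120: heading 270 -> 150
FD 9: (57.919,10.768) -> (50.124,15.268) [heading=150, draw]
BK 7: (50.124,15.268) -> (56.187,11.768) [heading=150, draw]
LT 60: heading 150 -> 210
Final: pos=(56.187,11.768), heading=210, 7 segment(s) drawn

Segment endpoints: x in {4, 19.588, 23.919, 41.919, 50.124, 56.187, 56.919, 57.919}, y in {1, 10, 10.768, 11.768, 12.5, 15.268}
xmin=4, ymin=1, xmax=57.919, ymax=15.268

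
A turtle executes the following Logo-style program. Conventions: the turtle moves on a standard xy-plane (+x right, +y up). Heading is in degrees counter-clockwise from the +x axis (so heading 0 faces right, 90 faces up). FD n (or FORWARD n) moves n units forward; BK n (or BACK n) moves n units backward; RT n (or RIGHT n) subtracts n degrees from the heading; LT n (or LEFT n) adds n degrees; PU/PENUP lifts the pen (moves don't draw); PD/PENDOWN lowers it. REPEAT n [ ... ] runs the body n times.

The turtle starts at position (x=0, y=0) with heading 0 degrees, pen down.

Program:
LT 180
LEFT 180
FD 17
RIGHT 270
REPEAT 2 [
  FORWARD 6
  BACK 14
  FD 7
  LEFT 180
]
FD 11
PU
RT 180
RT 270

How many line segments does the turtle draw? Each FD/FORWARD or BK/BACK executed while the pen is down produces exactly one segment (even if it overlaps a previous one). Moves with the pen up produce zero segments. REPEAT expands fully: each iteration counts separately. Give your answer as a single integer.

Executing turtle program step by step:
Start: pos=(0,0), heading=0, pen down
LT 180: heading 0 -> 180
LT 180: heading 180 -> 0
FD 17: (0,0) -> (17,0) [heading=0, draw]
RT 270: heading 0 -> 90
REPEAT 2 [
  -- iteration 1/2 --
  FD 6: (17,0) -> (17,6) [heading=90, draw]
  BK 14: (17,6) -> (17,-8) [heading=90, draw]
  FD 7: (17,-8) -> (17,-1) [heading=90, draw]
  LT 180: heading 90 -> 270
  -- iteration 2/2 --
  FD 6: (17,-1) -> (17,-7) [heading=270, draw]
  BK 14: (17,-7) -> (17,7) [heading=270, draw]
  FD 7: (17,7) -> (17,0) [heading=270, draw]
  LT 180: heading 270 -> 90
]
FD 11: (17,0) -> (17,11) [heading=90, draw]
PU: pen up
RT 180: heading 90 -> 270
RT 270: heading 270 -> 0
Final: pos=(17,11), heading=0, 8 segment(s) drawn
Segments drawn: 8

Answer: 8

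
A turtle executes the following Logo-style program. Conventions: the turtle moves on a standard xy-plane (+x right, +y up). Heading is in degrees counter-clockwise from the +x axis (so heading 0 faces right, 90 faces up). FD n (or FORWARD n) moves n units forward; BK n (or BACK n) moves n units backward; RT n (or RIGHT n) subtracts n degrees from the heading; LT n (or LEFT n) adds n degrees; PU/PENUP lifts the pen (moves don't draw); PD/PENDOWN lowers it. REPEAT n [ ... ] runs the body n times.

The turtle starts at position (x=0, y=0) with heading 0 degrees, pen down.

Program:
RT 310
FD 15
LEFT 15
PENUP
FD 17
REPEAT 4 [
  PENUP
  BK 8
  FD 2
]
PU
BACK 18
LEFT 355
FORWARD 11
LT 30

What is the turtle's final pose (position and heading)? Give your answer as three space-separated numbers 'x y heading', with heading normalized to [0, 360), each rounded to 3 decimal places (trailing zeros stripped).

Executing turtle program step by step:
Start: pos=(0,0), heading=0, pen down
RT 310: heading 0 -> 50
FD 15: (0,0) -> (9.642,11.491) [heading=50, draw]
LT 15: heading 50 -> 65
PU: pen up
FD 17: (9.642,11.491) -> (16.826,26.898) [heading=65, move]
REPEAT 4 [
  -- iteration 1/4 --
  PU: pen up
  BK 8: (16.826,26.898) -> (13.445,19.647) [heading=65, move]
  FD 2: (13.445,19.647) -> (14.291,21.46) [heading=65, move]
  -- iteration 2/4 --
  PU: pen up
  BK 8: (14.291,21.46) -> (10.91,14.21) [heading=65, move]
  FD 2: (10.91,14.21) -> (11.755,16.022) [heading=65, move]
  -- iteration 3/4 --
  PU: pen up
  BK 8: (11.755,16.022) -> (8.374,8.772) [heading=65, move]
  FD 2: (8.374,8.772) -> (9.219,10.584) [heading=65, move]
  -- iteration 4/4 --
  PU: pen up
  BK 8: (9.219,10.584) -> (5.838,3.334) [heading=65, move]
  FD 2: (5.838,3.334) -> (6.683,5.147) [heading=65, move]
]
PU: pen up
BK 18: (6.683,5.147) -> (-0.924,-11.167) [heading=65, move]
LT 355: heading 65 -> 60
FD 11: (-0.924,-11.167) -> (4.576,-1.641) [heading=60, move]
LT 30: heading 60 -> 90
Final: pos=(4.576,-1.641), heading=90, 1 segment(s) drawn

Answer: 4.576 -1.641 90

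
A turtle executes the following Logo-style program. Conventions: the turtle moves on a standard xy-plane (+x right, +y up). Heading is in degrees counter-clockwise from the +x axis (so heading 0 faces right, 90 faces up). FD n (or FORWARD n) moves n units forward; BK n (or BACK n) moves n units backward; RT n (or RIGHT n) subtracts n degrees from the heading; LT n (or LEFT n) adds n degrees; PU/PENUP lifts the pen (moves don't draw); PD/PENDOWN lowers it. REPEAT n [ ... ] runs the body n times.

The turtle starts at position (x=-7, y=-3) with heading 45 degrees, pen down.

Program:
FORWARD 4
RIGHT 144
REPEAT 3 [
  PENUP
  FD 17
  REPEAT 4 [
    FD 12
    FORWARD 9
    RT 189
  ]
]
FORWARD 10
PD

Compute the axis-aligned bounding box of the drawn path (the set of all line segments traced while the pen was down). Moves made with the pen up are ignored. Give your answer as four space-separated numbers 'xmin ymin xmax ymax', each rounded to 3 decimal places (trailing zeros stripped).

Executing turtle program step by step:
Start: pos=(-7,-3), heading=45, pen down
FD 4: (-7,-3) -> (-4.172,-0.172) [heading=45, draw]
RT 144: heading 45 -> 261
REPEAT 3 [
  -- iteration 1/3 --
  PU: pen up
  FD 17: (-4.172,-0.172) -> (-6.831,-16.962) [heading=261, move]
  REPEAT 4 [
    -- iteration 1/4 --
    FD 12: (-6.831,-16.962) -> (-8.708,-28.815) [heading=261, move]
    FD 9: (-8.708,-28.815) -> (-10.116,-37.704) [heading=261, move]
    RT 189: heading 261 -> 72
    -- iteration 2/4 --
    FD 12: (-10.116,-37.704) -> (-6.408,-26.291) [heading=72, move]
    FD 9: (-6.408,-26.291) -> (-3.627,-17.732) [heading=72, move]
    RT 189: heading 72 -> 243
    -- iteration 3/4 --
    FD 12: (-3.627,-17.732) -> (-9.075,-28.424) [heading=243, move]
    FD 9: (-9.075,-28.424) -> (-13.161,-36.443) [heading=243, move]
    RT 189: heading 243 -> 54
    -- iteration 4/4 --
    FD 12: (-13.161,-36.443) -> (-6.107,-26.734) [heading=54, move]
    FD 9: (-6.107,-26.734) -> (-0.817,-19.453) [heading=54, move]
    RT 189: heading 54 -> 225
  ]
  -- iteration 2/3 --
  PU: pen up
  FD 17: (-0.817,-19.453) -> (-12.838,-31.474) [heading=225, move]
  REPEAT 4 [
    -- iteration 1/4 --
    FD 12: (-12.838,-31.474) -> (-21.323,-39.959) [heading=225, move]
    FD 9: (-21.323,-39.959) -> (-27.687,-46.323) [heading=225, move]
    RT 189: heading 225 -> 36
    -- iteration 2/4 --
    FD 12: (-27.687,-46.323) -> (-17.979,-39.27) [heading=36, move]
    FD 9: (-17.979,-39.27) -> (-10.698,-33.98) [heading=36, move]
    RT 189: heading 36 -> 207
    -- iteration 3/4 --
    FD 12: (-10.698,-33.98) -> (-21.39,-39.428) [heading=207, move]
    FD 9: (-21.39,-39.428) -> (-29.409,-43.514) [heading=207, move]
    RT 189: heading 207 -> 18
    -- iteration 4/4 --
    FD 12: (-29.409,-43.514) -> (-17.996,-39.805) [heading=18, move]
    FD 9: (-17.996,-39.805) -> (-9.437,-37.024) [heading=18, move]
    RT 189: heading 18 -> 189
  ]
  -- iteration 3/3 --
  PU: pen up
  FD 17: (-9.437,-37.024) -> (-26.227,-39.684) [heading=189, move]
  REPEAT 4 [
    -- iteration 1/4 --
    FD 12: (-26.227,-39.684) -> (-38.08,-41.561) [heading=189, move]
    FD 9: (-38.08,-41.561) -> (-46.969,-42.969) [heading=189, move]
    RT 189: heading 189 -> 0
    -- iteration 2/4 --
    FD 12: (-46.969,-42.969) -> (-34.969,-42.969) [heading=0, move]
    FD 9: (-34.969,-42.969) -> (-25.969,-42.969) [heading=0, move]
    RT 189: heading 0 -> 171
    -- iteration 3/4 --
    FD 12: (-25.969,-42.969) -> (-37.821,-41.092) [heading=171, move]
    FD 9: (-37.821,-41.092) -> (-46.71,-39.684) [heading=171, move]
    RT 189: heading 171 -> 342
    -- iteration 4/4 --
    FD 12: (-46.71,-39.684) -> (-35.298,-43.392) [heading=342, move]
    FD 9: (-35.298,-43.392) -> (-26.738,-46.173) [heading=342, move]
    RT 189: heading 342 -> 153
  ]
]
FD 10: (-26.738,-46.173) -> (-35.648,-41.633) [heading=153, move]
PD: pen down
Final: pos=(-35.648,-41.633), heading=153, 1 segment(s) drawn

Segment endpoints: x in {-7, -4.172}, y in {-3, -0.172}
xmin=-7, ymin=-3, xmax=-4.172, ymax=-0.172

Answer: -7 -3 -4.172 -0.172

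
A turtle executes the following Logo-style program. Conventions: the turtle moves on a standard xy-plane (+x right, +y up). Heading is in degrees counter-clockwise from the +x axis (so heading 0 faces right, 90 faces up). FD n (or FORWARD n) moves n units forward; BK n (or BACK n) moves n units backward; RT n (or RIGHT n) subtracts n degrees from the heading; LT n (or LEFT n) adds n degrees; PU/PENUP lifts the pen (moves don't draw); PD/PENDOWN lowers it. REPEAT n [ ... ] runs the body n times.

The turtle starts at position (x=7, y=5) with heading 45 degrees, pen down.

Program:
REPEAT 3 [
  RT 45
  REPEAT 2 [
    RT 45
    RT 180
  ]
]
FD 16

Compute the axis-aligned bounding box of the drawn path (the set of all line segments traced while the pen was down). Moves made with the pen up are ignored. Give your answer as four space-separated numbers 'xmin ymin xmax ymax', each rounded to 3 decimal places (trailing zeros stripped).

Answer: 7 5 23 5

Derivation:
Executing turtle program step by step:
Start: pos=(7,5), heading=45, pen down
REPEAT 3 [
  -- iteration 1/3 --
  RT 45: heading 45 -> 0
  REPEAT 2 [
    -- iteration 1/2 --
    RT 45: heading 0 -> 315
    RT 180: heading 315 -> 135
    -- iteration 2/2 --
    RT 45: heading 135 -> 90
    RT 180: heading 90 -> 270
  ]
  -- iteration 2/3 --
  RT 45: heading 270 -> 225
  REPEAT 2 [
    -- iteration 1/2 --
    RT 45: heading 225 -> 180
    RT 180: heading 180 -> 0
    -- iteration 2/2 --
    RT 45: heading 0 -> 315
    RT 180: heading 315 -> 135
  ]
  -- iteration 3/3 --
  RT 45: heading 135 -> 90
  REPEAT 2 [
    -- iteration 1/2 --
    RT 45: heading 90 -> 45
    RT 180: heading 45 -> 225
    -- iteration 2/2 --
    RT 45: heading 225 -> 180
    RT 180: heading 180 -> 0
  ]
]
FD 16: (7,5) -> (23,5) [heading=0, draw]
Final: pos=(23,5), heading=0, 1 segment(s) drawn

Segment endpoints: x in {7, 23}, y in {5, 5}
xmin=7, ymin=5, xmax=23, ymax=5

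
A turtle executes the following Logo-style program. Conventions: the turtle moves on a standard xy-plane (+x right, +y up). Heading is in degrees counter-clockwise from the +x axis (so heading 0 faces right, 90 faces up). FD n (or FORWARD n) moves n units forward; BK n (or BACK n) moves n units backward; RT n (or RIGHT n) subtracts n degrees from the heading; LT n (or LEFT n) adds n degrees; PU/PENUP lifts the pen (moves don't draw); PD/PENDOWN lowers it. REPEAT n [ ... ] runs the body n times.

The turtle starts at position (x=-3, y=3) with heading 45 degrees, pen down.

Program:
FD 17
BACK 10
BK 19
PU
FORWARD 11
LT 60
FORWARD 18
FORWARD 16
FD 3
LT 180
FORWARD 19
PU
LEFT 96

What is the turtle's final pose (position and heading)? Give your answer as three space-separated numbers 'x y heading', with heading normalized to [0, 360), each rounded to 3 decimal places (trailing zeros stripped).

Executing turtle program step by step:
Start: pos=(-3,3), heading=45, pen down
FD 17: (-3,3) -> (9.021,15.021) [heading=45, draw]
BK 10: (9.021,15.021) -> (1.95,7.95) [heading=45, draw]
BK 19: (1.95,7.95) -> (-11.485,-5.485) [heading=45, draw]
PU: pen up
FD 11: (-11.485,-5.485) -> (-3.707,2.293) [heading=45, move]
LT 60: heading 45 -> 105
FD 18: (-3.707,2.293) -> (-8.366,19.68) [heading=105, move]
FD 16: (-8.366,19.68) -> (-12.507,35.134) [heading=105, move]
FD 3: (-12.507,35.134) -> (-13.283,38.032) [heading=105, move]
LT 180: heading 105 -> 285
FD 19: (-13.283,38.032) -> (-8.366,19.68) [heading=285, move]
PU: pen up
LT 96: heading 285 -> 21
Final: pos=(-8.366,19.68), heading=21, 3 segment(s) drawn

Answer: -8.366 19.68 21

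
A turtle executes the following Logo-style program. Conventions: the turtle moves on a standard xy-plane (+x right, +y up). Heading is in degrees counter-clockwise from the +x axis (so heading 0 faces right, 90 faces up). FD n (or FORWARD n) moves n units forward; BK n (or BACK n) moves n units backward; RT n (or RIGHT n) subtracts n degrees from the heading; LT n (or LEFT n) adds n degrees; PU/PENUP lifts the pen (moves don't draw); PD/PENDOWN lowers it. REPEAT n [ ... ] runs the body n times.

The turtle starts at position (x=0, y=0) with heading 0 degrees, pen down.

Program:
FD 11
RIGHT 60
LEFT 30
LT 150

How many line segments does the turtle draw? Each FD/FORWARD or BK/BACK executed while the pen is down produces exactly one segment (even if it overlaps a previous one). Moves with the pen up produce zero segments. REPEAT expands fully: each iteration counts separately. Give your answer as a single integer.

Answer: 1

Derivation:
Executing turtle program step by step:
Start: pos=(0,0), heading=0, pen down
FD 11: (0,0) -> (11,0) [heading=0, draw]
RT 60: heading 0 -> 300
LT 30: heading 300 -> 330
LT 150: heading 330 -> 120
Final: pos=(11,0), heading=120, 1 segment(s) drawn
Segments drawn: 1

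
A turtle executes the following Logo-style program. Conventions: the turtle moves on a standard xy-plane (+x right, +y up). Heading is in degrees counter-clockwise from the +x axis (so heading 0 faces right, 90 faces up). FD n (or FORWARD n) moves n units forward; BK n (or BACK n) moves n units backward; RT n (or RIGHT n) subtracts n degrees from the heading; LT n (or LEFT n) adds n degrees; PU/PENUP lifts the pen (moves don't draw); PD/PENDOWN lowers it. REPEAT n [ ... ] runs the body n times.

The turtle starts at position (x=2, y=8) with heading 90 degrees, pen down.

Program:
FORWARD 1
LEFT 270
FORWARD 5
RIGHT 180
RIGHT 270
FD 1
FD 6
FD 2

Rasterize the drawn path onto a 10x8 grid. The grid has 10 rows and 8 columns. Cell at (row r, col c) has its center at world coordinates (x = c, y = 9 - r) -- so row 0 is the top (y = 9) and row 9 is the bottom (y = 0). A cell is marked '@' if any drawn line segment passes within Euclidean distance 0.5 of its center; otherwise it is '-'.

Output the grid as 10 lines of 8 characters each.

Segment 0: (2,8) -> (2,9)
Segment 1: (2,9) -> (7,9)
Segment 2: (7,9) -> (7,8)
Segment 3: (7,8) -> (7,2)
Segment 4: (7,2) -> (7,-0)

Answer: --@@@@@@
--@----@
-------@
-------@
-------@
-------@
-------@
-------@
-------@
-------@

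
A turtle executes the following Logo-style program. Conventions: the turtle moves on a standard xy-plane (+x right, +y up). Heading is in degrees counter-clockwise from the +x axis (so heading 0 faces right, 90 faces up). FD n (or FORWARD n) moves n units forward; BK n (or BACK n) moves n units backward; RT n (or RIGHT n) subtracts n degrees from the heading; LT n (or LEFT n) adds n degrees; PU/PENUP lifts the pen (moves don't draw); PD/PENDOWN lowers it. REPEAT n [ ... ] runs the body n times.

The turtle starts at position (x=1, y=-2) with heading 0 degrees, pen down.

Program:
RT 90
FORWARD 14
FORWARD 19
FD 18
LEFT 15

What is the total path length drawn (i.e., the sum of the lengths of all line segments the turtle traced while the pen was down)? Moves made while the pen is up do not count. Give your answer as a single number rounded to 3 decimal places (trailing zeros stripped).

Answer: 51

Derivation:
Executing turtle program step by step:
Start: pos=(1,-2), heading=0, pen down
RT 90: heading 0 -> 270
FD 14: (1,-2) -> (1,-16) [heading=270, draw]
FD 19: (1,-16) -> (1,-35) [heading=270, draw]
FD 18: (1,-35) -> (1,-53) [heading=270, draw]
LT 15: heading 270 -> 285
Final: pos=(1,-53), heading=285, 3 segment(s) drawn

Segment lengths:
  seg 1: (1,-2) -> (1,-16), length = 14
  seg 2: (1,-16) -> (1,-35), length = 19
  seg 3: (1,-35) -> (1,-53), length = 18
Total = 51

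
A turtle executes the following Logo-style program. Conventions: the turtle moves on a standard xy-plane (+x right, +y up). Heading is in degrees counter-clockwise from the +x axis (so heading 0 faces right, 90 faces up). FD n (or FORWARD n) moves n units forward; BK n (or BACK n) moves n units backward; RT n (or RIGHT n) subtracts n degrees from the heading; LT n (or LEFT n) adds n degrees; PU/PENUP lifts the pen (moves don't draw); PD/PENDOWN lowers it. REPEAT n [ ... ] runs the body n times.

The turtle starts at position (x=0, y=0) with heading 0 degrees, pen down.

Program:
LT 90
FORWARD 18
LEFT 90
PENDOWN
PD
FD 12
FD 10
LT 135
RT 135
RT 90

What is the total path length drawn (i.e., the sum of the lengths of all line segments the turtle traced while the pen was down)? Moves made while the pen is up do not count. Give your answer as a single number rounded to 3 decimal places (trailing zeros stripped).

Executing turtle program step by step:
Start: pos=(0,0), heading=0, pen down
LT 90: heading 0 -> 90
FD 18: (0,0) -> (0,18) [heading=90, draw]
LT 90: heading 90 -> 180
PD: pen down
PD: pen down
FD 12: (0,18) -> (-12,18) [heading=180, draw]
FD 10: (-12,18) -> (-22,18) [heading=180, draw]
LT 135: heading 180 -> 315
RT 135: heading 315 -> 180
RT 90: heading 180 -> 90
Final: pos=(-22,18), heading=90, 3 segment(s) drawn

Segment lengths:
  seg 1: (0,0) -> (0,18), length = 18
  seg 2: (0,18) -> (-12,18), length = 12
  seg 3: (-12,18) -> (-22,18), length = 10
Total = 40

Answer: 40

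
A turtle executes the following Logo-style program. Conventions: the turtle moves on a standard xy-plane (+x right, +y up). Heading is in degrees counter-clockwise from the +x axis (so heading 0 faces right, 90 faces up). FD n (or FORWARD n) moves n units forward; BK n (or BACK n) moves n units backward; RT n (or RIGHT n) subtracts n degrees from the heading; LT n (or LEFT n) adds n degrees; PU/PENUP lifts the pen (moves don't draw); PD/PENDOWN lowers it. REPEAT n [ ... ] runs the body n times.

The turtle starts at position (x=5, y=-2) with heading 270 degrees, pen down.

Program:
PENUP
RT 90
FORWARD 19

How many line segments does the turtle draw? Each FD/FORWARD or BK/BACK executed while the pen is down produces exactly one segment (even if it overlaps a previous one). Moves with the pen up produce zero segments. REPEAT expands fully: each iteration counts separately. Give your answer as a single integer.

Answer: 0

Derivation:
Executing turtle program step by step:
Start: pos=(5,-2), heading=270, pen down
PU: pen up
RT 90: heading 270 -> 180
FD 19: (5,-2) -> (-14,-2) [heading=180, move]
Final: pos=(-14,-2), heading=180, 0 segment(s) drawn
Segments drawn: 0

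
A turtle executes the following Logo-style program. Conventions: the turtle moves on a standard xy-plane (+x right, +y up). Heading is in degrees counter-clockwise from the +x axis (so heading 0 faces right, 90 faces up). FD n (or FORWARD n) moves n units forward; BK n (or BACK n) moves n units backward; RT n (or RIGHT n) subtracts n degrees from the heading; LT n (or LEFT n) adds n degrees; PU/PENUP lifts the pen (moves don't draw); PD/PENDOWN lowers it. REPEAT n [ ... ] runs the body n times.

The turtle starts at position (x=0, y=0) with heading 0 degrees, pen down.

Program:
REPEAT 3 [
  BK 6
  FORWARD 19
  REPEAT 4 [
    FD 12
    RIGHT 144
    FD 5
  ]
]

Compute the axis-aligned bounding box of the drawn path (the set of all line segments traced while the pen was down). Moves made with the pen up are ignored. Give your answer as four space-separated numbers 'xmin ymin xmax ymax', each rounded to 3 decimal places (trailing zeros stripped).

Answer: -6 -14.715 25 14.768

Derivation:
Executing turtle program step by step:
Start: pos=(0,0), heading=0, pen down
REPEAT 3 [
  -- iteration 1/3 --
  BK 6: (0,0) -> (-6,0) [heading=0, draw]
  FD 19: (-6,0) -> (13,0) [heading=0, draw]
  REPEAT 4 [
    -- iteration 1/4 --
    FD 12: (13,0) -> (25,0) [heading=0, draw]
    RT 144: heading 0 -> 216
    FD 5: (25,0) -> (20.955,-2.939) [heading=216, draw]
    -- iteration 2/4 --
    FD 12: (20.955,-2.939) -> (11.247,-9.992) [heading=216, draw]
    RT 144: heading 216 -> 72
    FD 5: (11.247,-9.992) -> (12.792,-5.237) [heading=72, draw]
    -- iteration 3/4 --
    FD 12: (12.792,-5.237) -> (16.5,6.176) [heading=72, draw]
    RT 144: heading 72 -> 288
    FD 5: (16.5,6.176) -> (18.045,1.42) [heading=288, draw]
    -- iteration 4/4 --
    FD 12: (18.045,1.42) -> (21.753,-9.992) [heading=288, draw]
    RT 144: heading 288 -> 144
    FD 5: (21.753,-9.992) -> (17.708,-7.053) [heading=144, draw]
  ]
  -- iteration 2/3 --
  BK 6: (17.708,-7.053) -> (22.562,-10.58) [heading=144, draw]
  FD 19: (22.562,-10.58) -> (7.191,0.588) [heading=144, draw]
  REPEAT 4 [
    -- iteration 1/4 --
    FD 12: (7.191,0.588) -> (-2.517,7.641) [heading=144, draw]
    RT 144: heading 144 -> 0
    FD 5: (-2.517,7.641) -> (2.483,7.641) [heading=0, draw]
    -- iteration 2/4 --
    FD 12: (2.483,7.641) -> (14.483,7.641) [heading=0, draw]
    RT 144: heading 0 -> 216
    FD 5: (14.483,7.641) -> (10.438,4.702) [heading=216, draw]
    -- iteration 3/4 --
    FD 12: (10.438,4.702) -> (0.729,-2.351) [heading=216, draw]
    RT 144: heading 216 -> 72
    FD 5: (0.729,-2.351) -> (2.275,2.404) [heading=72, draw]
    -- iteration 4/4 --
    FD 12: (2.275,2.404) -> (5.983,13.817) [heading=72, draw]
    RT 144: heading 72 -> 288
    FD 5: (5.983,13.817) -> (7.528,9.062) [heading=288, draw]
  ]
  -- iteration 3/3 --
  BK 6: (7.528,9.062) -> (5.674,14.768) [heading=288, draw]
  FD 19: (5.674,14.768) -> (11.545,-3.302) [heading=288, draw]
  REPEAT 4 [
    -- iteration 1/4 --
    FD 12: (11.545,-3.302) -> (15.253,-14.715) [heading=288, draw]
    RT 144: heading 288 -> 144
    FD 5: (15.253,-14.715) -> (11.208,-11.776) [heading=144, draw]
    -- iteration 2/4 --
    FD 12: (11.208,-11.776) -> (1.5,-4.723) [heading=144, draw]
    RT 144: heading 144 -> 0
    FD 5: (1.5,-4.723) -> (6.5,-4.723) [heading=0, draw]
    -- iteration 3/4 --
    FD 12: (6.5,-4.723) -> (18.5,-4.723) [heading=0, draw]
    RT 144: heading 0 -> 216
    FD 5: (18.5,-4.723) -> (14.455,-7.661) [heading=216, draw]
    -- iteration 4/4 --
    FD 12: (14.455,-7.661) -> (4.747,-14.715) [heading=216, draw]
    RT 144: heading 216 -> 72
    FD 5: (4.747,-14.715) -> (6.292,-9.96) [heading=72, draw]
  ]
]
Final: pos=(6.292,-9.96), heading=72, 30 segment(s) drawn

Segment endpoints: x in {-6, -2.517, 0, 0.729, 1.5, 2.275, 2.483, 4.747, 5.674, 5.983, 6.292, 6.5, 7.191, 7.528, 10.438, 11.208, 11.247, 11.545, 12.792, 13, 14.455, 14.483, 15.253, 16.5, 17.708, 18.045, 18.5, 20.955, 21.753, 22.562, 25}, y in {-14.715, -14.715, -11.776, -10.58, -9.992, -9.992, -9.96, -7.661, -7.053, -5.237, -4.723, -4.723, -4.723, -3.302, -2.939, -2.351, 0, 0.588, 1.42, 2.404, 4.702, 6.176, 7.641, 7.641, 7.641, 9.062, 13.817, 14.768}
xmin=-6, ymin=-14.715, xmax=25, ymax=14.768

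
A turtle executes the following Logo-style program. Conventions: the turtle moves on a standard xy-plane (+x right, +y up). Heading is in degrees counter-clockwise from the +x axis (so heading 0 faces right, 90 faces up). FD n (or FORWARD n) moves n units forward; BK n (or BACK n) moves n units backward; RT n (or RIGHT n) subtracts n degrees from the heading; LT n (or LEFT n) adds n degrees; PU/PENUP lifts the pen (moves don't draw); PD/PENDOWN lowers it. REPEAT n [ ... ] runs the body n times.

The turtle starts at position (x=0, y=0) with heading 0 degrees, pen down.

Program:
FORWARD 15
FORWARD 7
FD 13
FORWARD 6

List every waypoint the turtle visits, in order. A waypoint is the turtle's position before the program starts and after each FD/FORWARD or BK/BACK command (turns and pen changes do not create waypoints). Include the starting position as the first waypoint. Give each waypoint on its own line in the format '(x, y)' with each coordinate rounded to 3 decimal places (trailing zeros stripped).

Answer: (0, 0)
(15, 0)
(22, 0)
(35, 0)
(41, 0)

Derivation:
Executing turtle program step by step:
Start: pos=(0,0), heading=0, pen down
FD 15: (0,0) -> (15,0) [heading=0, draw]
FD 7: (15,0) -> (22,0) [heading=0, draw]
FD 13: (22,0) -> (35,0) [heading=0, draw]
FD 6: (35,0) -> (41,0) [heading=0, draw]
Final: pos=(41,0), heading=0, 4 segment(s) drawn
Waypoints (5 total):
(0, 0)
(15, 0)
(22, 0)
(35, 0)
(41, 0)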